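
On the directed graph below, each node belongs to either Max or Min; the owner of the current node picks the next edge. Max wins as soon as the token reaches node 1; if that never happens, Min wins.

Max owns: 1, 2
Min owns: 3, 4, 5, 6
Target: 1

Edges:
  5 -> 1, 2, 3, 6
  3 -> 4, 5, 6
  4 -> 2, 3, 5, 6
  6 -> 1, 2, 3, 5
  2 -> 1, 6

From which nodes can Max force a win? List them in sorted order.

A0 = {1}
A1: add {2} — 2 (Max) has 2→1.
A2 = A1; e.g. 3 (Min) can still go to 4. Fixed point.
Max's winning region = {1, 2}.

1, 2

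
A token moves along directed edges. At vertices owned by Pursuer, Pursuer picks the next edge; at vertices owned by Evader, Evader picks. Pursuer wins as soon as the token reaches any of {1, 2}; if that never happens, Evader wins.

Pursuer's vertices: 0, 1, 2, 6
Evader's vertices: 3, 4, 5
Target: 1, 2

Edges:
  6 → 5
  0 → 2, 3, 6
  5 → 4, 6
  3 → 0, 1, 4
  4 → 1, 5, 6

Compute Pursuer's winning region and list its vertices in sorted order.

0, 1, 2

A0 = {1, 2}
A1: add {0} — 0 (Pursuer) has 0→2.
A2 = A1; e.g. 3 (Evader) can still go to 4. Fixed point.
Pursuer's winning region = {0, 1, 2}.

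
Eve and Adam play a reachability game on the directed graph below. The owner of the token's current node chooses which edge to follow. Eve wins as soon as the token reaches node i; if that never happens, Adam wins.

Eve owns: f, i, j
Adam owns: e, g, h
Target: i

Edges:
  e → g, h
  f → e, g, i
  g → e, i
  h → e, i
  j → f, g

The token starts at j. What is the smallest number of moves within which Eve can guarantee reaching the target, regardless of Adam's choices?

A0 = {i}
A1: add {f} — f (Eve) has f→i.
A2: add {j} — j (Eve) has j→f.
A3 = A2; e.g. e (Adam) can still go to g. Fixed point.
j enters the attractor at level 2, so Eve can force the target in 2 moves from there.

2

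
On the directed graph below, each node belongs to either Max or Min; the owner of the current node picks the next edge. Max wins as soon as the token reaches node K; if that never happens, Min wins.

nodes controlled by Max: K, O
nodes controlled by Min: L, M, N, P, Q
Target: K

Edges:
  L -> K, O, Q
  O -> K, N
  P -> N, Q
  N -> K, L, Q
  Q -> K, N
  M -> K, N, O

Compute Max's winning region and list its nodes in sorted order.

A0 = {K}
A1: add {O} — O (Max) has O→K.
A2 = A1; e.g. L (Min) can still go to Q. Fixed point.
Max's winning region = {K, O}.

K, O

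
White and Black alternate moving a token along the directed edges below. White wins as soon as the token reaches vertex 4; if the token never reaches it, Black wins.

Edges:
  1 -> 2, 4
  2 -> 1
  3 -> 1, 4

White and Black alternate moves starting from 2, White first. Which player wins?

Black

Track states (vertex, player-to-move).
A0 = {(4,White), (4,Black)}
A1: add {(1,White), (3,White)}.
A2: add {(2,Black), (3,Black)}.
A3 = A2; e.g. (1,Black) stays out. (2,White) never enters ⇒ Black avoids the target.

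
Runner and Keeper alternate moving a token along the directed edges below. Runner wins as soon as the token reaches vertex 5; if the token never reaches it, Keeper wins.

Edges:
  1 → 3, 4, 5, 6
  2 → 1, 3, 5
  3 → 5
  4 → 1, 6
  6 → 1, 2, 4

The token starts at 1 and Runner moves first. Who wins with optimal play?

Runner

Track states (vertex, player-to-move).
A0 = {(5,Runner), (5,Keeper)}
A1: add {(1,Runner), (2,Runner), (3,Runner), (3,Keeper)}.
(1,Runner) ∈ A1 ⇒ Runner forces the target.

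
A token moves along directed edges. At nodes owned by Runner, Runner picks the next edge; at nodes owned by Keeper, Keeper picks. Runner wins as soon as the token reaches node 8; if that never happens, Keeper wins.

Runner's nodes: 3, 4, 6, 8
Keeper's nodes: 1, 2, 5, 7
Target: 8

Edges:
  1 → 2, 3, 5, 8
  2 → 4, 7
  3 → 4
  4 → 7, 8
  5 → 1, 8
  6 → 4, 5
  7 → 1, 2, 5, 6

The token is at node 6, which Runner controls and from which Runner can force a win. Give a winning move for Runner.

4

A0 = {8}
A1: add {4} — 4 (Runner) has 4→8.
A2: add {3, 6} — 3 (Runner) has 3→4; 6 (Runner) has 6→4.
A3 = A2; e.g. 1 (Keeper) can still go to 2. Fixed point.
From 6, successor 4 is in the attractor (rank 1); the other successor 5 is not.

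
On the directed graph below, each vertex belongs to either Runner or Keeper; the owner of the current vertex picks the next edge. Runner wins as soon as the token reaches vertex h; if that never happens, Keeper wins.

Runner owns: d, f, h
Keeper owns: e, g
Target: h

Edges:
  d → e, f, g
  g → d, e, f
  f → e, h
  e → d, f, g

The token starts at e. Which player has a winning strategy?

Keeper

A0 = {h}
A1: add {f} — f (Runner) has f→h.
A2: add {d} — d (Runner) has d→f.
A3 = A2; e.g. e (Keeper) can still go to g. Fixed point.
e never enters the attractor, so Keeper can avoid the target forever.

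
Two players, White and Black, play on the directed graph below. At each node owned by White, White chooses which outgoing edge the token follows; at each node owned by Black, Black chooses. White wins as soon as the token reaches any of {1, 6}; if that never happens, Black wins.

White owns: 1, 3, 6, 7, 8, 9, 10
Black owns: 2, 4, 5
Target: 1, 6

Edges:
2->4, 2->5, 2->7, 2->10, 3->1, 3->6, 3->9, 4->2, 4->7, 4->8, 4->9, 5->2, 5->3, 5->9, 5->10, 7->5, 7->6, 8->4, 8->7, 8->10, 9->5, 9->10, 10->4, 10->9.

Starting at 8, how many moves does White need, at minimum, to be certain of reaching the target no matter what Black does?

2

A0 = {1, 6}
A1: add {3, 7} — 3 (White) has 3→1; 7 (White) has 7→6.
A2: add {8} — 8 (White) has 8→7.
A3 = A2; e.g. 2 (Black) can still go to 4. Fixed point.
8 enters the attractor at level 2, so White can force the target in 2 moves from there.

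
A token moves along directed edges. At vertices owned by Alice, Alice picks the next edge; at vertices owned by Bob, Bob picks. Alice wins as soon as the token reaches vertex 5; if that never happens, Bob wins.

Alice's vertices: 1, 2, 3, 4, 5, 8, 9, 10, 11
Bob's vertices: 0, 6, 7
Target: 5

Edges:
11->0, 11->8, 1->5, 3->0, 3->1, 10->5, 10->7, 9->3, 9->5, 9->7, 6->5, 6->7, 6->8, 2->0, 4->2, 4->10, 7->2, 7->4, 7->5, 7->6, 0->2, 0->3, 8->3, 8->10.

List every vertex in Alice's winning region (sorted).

A0 = {5}
A1: add {1, 9, 10} — 1 (Alice) has 1→5; 9 (Alice) has 9→5; 10 (Alice) has 10→5.
A2: add {3, 4, 8} — 3 (Alice) has 3→1; 4 (Alice) has 4→10; 8 (Alice) has 8→10.
A3: add {11} — 11 (Alice) has 11→8.
A4 = A3; e.g. 0 (Bob) can still go to 2. Fixed point.
Alice's winning region = {1, 3, 4, 5, 8, 9, 10, 11}.

1, 3, 4, 5, 8, 9, 10, 11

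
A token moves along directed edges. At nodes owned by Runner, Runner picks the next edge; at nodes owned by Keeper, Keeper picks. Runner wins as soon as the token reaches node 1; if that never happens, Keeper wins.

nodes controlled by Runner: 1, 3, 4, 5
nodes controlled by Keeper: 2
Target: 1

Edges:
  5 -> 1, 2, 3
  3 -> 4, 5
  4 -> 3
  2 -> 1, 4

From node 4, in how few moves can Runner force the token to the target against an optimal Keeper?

3

A0 = {1}
A1: add {5} — 5 (Runner) has 5→1.
A2: add {3} — 3 (Runner) has 3→5.
A3: add {4} — 4 (Runner) has 4→3.
4 enters the attractor at level 3, so Runner can force the target in 3 moves from there.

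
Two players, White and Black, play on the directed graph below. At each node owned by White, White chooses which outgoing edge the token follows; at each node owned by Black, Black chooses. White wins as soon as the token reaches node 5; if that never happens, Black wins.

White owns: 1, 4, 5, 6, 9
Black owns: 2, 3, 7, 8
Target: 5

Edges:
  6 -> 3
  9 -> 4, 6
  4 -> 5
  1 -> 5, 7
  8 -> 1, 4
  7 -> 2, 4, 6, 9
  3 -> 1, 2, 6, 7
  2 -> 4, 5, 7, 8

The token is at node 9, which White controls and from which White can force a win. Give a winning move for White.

4

A0 = {5}
A1: add {1, 4} — 1 (White) has 1→5; 4 (White) has 4→5.
A2: add {8, 9} — 8 (Black): all of {1, 4} already in; 9 (White) has 9→4.
A3 = A2; e.g. 2 (Black) can still go to 7. Fixed point.
From 9, successor 4 is in the attractor (rank 1); the other successor 6 is not.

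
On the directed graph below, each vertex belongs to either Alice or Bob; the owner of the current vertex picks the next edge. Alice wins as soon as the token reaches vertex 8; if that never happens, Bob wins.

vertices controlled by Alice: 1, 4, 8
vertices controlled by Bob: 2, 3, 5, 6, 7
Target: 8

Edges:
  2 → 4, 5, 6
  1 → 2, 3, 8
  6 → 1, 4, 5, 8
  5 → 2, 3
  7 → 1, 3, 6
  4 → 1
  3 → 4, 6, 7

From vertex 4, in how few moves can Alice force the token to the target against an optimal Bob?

2

A0 = {8}
A1: add {1} — 1 (Alice) has 1→8.
A2: add {4} — 4 (Alice) has 4→1.
A3 = A2; e.g. 2 (Bob) can still go to 5. Fixed point.
4 enters the attractor at level 2, so Alice can force the target in 2 moves from there.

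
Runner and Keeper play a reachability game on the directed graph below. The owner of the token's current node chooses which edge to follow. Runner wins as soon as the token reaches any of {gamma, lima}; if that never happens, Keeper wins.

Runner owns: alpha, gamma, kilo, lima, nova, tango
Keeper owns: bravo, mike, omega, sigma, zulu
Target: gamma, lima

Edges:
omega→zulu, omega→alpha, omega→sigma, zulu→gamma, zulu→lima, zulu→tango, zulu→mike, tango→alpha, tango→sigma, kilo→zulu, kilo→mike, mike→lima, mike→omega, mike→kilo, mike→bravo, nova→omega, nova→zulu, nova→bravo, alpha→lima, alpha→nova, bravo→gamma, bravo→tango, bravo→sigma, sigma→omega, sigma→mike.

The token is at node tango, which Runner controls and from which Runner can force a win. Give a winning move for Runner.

alpha

A0 = {gamma, lima}
A1: add {alpha} — alpha (Runner) has alpha→lima.
A2: add {tango} — tango (Runner) has tango→alpha.
A3 = A2; e.g. omega (Keeper) can still go to zulu. Fixed point.
From tango, successor alpha is in the attractor (rank 1); the other successor sigma is not.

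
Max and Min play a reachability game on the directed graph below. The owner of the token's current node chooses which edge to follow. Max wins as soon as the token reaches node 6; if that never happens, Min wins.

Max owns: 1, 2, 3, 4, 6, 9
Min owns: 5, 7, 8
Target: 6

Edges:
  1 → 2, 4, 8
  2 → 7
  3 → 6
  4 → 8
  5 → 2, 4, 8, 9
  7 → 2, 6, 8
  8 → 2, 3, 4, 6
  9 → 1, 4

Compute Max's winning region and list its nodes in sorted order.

3, 6

A0 = {6}
A1: add {3} — 3 (Max) has 3→6.
A2 = A1; e.g. 1 (Max) has no edge into A1. Fixed point.
Max's winning region = {3, 6}.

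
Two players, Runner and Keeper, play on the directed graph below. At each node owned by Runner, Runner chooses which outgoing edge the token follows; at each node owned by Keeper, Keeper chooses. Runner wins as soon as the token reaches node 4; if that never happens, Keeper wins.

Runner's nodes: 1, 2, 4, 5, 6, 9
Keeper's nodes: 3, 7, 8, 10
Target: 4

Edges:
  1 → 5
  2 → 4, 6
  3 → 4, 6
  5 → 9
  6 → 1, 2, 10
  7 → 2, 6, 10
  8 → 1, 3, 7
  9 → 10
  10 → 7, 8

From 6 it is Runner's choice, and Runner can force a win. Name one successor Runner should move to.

A0 = {4}
A1: add {2} — 2 (Runner) has 2→4.
A2: add {6} — 6 (Runner) has 6→2.
A3: add {3} — 3 (Keeper): all of {4, 6} already in.
A4 = A3; e.g. 1 (Runner) has no edge into A3. Fixed point.
From 6, successor 2 is in the attractor (rank 1); the other successors 1, 10 are not.

2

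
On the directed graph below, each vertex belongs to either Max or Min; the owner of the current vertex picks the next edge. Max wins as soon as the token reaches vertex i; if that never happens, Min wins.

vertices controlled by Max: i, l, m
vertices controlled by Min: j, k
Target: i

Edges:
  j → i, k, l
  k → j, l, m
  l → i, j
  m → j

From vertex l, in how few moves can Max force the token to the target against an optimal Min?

1

A0 = {i}
A1: add {l} — l (Max) has l→i.
A2 = A1; e.g. j (Min) can still go to k. Fixed point.
l enters the attractor at level 1, so Max can force the target in 1 move from there.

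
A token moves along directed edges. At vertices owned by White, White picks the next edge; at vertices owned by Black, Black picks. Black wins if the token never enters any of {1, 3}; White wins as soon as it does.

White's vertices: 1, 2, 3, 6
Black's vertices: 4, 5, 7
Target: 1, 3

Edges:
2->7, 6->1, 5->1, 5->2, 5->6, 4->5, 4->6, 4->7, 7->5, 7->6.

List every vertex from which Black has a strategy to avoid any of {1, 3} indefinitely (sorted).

2, 4, 5, 7

A0 = {1, 3}
A1: add {6} — 6 (White) has 6→1.
A2 = A1; e.g. 2 (White) has no edge into A1. Fixed point.
White's attractor = {1, 3, 6}; Black avoids the target exactly from the complement.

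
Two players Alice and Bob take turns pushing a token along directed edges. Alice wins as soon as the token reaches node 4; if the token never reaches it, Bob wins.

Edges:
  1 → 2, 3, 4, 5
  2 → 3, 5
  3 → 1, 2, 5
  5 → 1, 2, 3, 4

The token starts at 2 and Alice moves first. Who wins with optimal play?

Track states (vertex, player-to-move).
A0 = {(4,Alice), (4,Bob)}
A1: add {(1,Alice), (5,Alice)}.
A2 = A1; e.g. (1,Bob) stays out. (2,Alice) never enters ⇒ Bob avoids the target.

Bob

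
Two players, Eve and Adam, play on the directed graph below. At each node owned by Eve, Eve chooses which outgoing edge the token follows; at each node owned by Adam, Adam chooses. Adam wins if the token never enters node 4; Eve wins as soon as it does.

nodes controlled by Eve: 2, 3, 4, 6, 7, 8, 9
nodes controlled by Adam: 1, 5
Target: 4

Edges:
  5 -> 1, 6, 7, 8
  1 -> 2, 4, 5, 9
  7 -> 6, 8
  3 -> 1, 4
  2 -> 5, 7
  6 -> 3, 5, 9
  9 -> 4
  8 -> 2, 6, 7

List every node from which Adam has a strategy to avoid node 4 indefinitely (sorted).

1, 5

A0 = {4}
A1: add {3, 9} — 3 (Eve) has 3→4; 9 (Eve) has 9→4.
A2: add {6} — 6 (Eve) has 6→3.
A3: add {7, 8} — 7 (Eve) has 7→6; 8 (Eve) has 8→6.
A4: add {2} — 2 (Eve) has 2→7.
A5 = A4; e.g. 1 (Adam) can still go to 5. Fixed point.
Eve's attractor = {2, 3, 4, 6, 7, 8, 9}; Adam avoids the target exactly from the complement.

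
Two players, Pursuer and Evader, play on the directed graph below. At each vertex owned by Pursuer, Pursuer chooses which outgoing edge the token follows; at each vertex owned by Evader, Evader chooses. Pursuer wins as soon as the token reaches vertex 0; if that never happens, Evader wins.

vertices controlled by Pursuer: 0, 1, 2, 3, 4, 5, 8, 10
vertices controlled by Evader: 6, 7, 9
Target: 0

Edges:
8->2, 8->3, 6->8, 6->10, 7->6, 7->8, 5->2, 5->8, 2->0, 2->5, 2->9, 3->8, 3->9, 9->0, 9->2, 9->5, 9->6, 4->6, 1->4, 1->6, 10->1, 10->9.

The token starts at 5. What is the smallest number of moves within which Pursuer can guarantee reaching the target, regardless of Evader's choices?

2

A0 = {0}
A1: add {2} — 2 (Pursuer) has 2→0.
A2: add {5, 8} — 5 (Pursuer) has 5→2; 8 (Pursuer) has 8→2.
5 enters the attractor at level 2, so Pursuer can force the target in 2 moves from there.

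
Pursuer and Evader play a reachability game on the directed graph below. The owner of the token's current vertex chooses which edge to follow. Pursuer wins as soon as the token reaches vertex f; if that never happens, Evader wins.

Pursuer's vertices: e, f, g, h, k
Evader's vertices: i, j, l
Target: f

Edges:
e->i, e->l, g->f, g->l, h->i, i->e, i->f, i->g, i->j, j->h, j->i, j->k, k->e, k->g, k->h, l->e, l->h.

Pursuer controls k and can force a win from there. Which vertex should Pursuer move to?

g

A0 = {f}
A1: add {g} — g (Pursuer) has g→f.
A2: add {k} — k (Pursuer) has k→g.
A3 = A2; e.g. e (Pursuer) has no edge into A2. Fixed point.
From k, successor g is in the attractor (rank 1); the other successors e, h are not.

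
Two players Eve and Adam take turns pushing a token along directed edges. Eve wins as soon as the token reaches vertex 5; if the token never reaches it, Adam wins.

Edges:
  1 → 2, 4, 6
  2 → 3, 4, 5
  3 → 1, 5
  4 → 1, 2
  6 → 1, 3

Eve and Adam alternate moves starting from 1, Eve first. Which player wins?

Adam

Track states (vertex, player-to-move).
A0 = {(5,Eve), (5,Adam)}
A1: add {(2,Eve), (3,Eve)}.
A2 = A1; e.g. (1,Eve) stays out. (1,Eve) never enters ⇒ Adam avoids the target.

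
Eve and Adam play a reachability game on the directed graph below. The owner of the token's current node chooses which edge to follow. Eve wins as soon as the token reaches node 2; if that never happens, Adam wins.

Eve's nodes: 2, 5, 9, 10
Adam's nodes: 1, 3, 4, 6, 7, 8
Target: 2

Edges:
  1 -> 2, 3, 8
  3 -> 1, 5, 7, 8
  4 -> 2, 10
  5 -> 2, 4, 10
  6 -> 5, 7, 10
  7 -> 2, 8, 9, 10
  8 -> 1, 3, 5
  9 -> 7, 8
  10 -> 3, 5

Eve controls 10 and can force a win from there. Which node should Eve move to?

5

A0 = {2}
A1: add {5} — 5 (Eve) has 5→2.
A2: add {10} — 10 (Eve) has 10→5.
A3: add {4} — 4 (Adam): all of {2, 10} already in.
A4 = A3; e.g. 1 (Adam) can still go to 3. Fixed point.
From 10, successor 5 is in the attractor (rank 1); the other successor 3 is not.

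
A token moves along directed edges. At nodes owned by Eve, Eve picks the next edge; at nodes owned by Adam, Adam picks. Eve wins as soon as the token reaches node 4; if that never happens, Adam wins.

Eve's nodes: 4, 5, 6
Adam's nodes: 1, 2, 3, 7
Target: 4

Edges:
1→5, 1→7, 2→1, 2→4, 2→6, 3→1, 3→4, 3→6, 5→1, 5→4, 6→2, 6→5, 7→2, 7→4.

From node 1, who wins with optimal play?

Adam

A0 = {4}
A1: add {5} — 5 (Eve) has 5→4.
A2: add {6} — 6 (Eve) has 6→5.
A3 = A2; e.g. 1 (Adam) can still go to 7. Fixed point.
1 never enters the attractor, so Adam can avoid the target forever.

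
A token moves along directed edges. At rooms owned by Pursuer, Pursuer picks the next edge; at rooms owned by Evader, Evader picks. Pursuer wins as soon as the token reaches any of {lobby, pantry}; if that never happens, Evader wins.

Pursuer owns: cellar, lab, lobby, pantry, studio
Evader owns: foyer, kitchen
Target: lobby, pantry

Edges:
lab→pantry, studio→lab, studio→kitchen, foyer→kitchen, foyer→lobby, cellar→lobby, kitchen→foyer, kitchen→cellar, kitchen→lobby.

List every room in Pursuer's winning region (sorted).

cellar, lab, lobby, pantry, studio

A0 = {lobby, pantry}
A1: add {cellar, lab} — lab (Pursuer) has lab→pantry; cellar (Pursuer) has cellar→lobby.
A2: add {studio} — studio (Pursuer) has studio→lab.
A3 = A2; e.g. foyer (Evader) can still go to kitchen. Fixed point.
Pursuer's winning region = {cellar, lab, lobby, pantry, studio}.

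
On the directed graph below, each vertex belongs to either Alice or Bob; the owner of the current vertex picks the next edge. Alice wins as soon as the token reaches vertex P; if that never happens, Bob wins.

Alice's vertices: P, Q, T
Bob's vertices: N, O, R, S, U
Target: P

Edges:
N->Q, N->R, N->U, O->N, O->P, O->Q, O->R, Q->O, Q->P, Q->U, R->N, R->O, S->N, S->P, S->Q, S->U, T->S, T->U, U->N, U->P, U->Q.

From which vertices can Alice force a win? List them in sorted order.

A0 = {P}
A1: add {Q} — Q (Alice) has Q→P.
A2 = A1; e.g. N (Bob) can still go to R. Fixed point.
Alice's winning region = {P, Q}.

P, Q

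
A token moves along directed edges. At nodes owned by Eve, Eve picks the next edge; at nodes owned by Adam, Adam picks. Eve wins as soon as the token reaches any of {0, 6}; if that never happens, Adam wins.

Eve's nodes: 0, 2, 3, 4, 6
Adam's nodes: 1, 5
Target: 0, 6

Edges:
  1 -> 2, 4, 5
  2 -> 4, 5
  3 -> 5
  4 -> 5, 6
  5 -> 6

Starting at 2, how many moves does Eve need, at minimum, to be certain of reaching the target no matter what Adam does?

2

A0 = {0, 6}
A1: add {4, 5} — 4 (Eve) has 4→6; 5 (Adam): all of {6} already in.
A2: add {2, 3} — 2 (Eve) has 2→4; 3 (Eve) has 3→5.
2 enters the attractor at level 2, so Eve can force the target in 2 moves from there.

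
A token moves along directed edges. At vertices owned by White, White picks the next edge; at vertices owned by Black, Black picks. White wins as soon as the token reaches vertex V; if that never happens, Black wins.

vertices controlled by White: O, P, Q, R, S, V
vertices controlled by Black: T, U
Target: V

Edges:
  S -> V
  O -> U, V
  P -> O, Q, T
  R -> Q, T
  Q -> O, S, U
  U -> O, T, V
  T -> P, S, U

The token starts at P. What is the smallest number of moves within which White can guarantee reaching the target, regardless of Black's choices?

A0 = {V}
A1: add {O, S} — O (White) has O→V; S (White) has S→V.
A2: add {P, Q} — P (White) has P→O; Q (White) has Q→O.
P enters the attractor at level 2, so White can force the target in 2 moves from there.

2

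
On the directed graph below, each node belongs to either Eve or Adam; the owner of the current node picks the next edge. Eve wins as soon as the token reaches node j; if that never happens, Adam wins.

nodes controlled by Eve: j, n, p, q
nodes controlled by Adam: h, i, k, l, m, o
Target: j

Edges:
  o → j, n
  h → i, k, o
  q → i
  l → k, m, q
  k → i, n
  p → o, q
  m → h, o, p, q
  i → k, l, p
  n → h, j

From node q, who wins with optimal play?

A0 = {j}
A1: add {n} — n (Eve) has n→j.
A2: add {o} — o (Adam): all of {j, n} already in.
A3: add {p} — p (Eve) has p→o.
A4 = A3; e.g. h (Adam) can still go to i. Fixed point.
q never enters the attractor, so Adam can avoid the target forever.

Adam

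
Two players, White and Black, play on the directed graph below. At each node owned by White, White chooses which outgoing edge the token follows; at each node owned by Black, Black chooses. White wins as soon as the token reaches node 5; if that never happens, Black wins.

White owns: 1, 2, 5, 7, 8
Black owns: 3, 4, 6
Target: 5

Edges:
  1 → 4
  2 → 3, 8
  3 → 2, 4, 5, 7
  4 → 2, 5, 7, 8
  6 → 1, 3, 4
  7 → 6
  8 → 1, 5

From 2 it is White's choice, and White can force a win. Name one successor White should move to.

8

A0 = {5}
A1: add {8} — 8 (White) has 8→5.
A2: add {2} — 2 (White) has 2→8.
A3 = A2; e.g. 1 (White) has no edge into A2. Fixed point.
From 2, successor 8 is in the attractor (rank 1); the other successor 3 is not.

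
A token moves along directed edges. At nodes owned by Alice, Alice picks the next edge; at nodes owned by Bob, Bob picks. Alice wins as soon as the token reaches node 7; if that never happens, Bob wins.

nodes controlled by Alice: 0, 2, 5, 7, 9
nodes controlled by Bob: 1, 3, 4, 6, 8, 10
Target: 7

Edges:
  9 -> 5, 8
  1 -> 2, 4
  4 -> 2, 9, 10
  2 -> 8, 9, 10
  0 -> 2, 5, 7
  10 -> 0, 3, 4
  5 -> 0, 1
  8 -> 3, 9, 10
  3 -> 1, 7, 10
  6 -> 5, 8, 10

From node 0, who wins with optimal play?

A0 = {7}
A1: add {0} — 0 (Alice) has 0→7.
0 ∈ A1, so Alice can force the target.

Alice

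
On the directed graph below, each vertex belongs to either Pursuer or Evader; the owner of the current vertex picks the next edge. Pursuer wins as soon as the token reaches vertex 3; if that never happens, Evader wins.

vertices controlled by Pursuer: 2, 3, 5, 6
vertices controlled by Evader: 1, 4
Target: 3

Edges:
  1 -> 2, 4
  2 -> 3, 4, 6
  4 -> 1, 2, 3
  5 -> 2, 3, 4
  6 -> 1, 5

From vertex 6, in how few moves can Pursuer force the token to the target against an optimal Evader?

2

A0 = {3}
A1: add {2, 5} — 2 (Pursuer) has 2→3; 5 (Pursuer) has 5→3.
A2: add {6} — 6 (Pursuer) has 6→5.
A3 = A2; e.g. 1 (Evader) can still go to 4. Fixed point.
6 enters the attractor at level 2, so Pursuer can force the target in 2 moves from there.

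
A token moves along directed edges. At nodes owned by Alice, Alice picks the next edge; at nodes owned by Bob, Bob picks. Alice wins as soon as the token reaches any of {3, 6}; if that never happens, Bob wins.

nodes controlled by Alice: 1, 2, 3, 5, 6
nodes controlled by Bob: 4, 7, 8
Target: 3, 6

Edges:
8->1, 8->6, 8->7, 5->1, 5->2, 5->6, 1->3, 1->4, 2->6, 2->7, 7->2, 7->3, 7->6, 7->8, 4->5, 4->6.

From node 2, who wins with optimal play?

A0 = {3, 6}
A1: add {1, 2, 5} — 1 (Alice) has 1→3; 2 (Alice) has 2→6; 5 (Alice) has 5→6.
2 ∈ A1, so Alice can force the target.

Alice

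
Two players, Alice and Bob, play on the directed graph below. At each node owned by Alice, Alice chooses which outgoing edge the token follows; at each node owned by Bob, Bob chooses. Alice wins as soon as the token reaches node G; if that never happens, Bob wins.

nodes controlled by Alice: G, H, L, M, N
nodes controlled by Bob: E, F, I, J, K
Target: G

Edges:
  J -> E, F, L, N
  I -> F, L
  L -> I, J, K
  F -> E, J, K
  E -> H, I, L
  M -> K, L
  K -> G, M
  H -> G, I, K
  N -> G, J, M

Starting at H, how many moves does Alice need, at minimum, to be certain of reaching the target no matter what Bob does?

1

A0 = {G}
A1: add {H, N} — H (Alice) has H→G; N (Alice) has N→G.
A2 = A1; e.g. E (Bob) can still go to I. Fixed point.
H enters the attractor at level 1, so Alice can force the target in 1 move from there.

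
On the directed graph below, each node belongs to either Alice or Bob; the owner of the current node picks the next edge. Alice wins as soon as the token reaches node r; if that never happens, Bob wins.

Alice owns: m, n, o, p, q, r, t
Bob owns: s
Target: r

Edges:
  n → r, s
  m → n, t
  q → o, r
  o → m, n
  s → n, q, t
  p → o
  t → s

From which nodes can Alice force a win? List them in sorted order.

A0 = {r}
A1: add {n, q} — n (Alice) has n→r; q (Alice) has q→r.
A2: add {m, o} — m (Alice) has m→n; o (Alice) has o→n.
A3: add {p} — p (Alice) has p→o.
A4 = A3; e.g. s (Bob) can still go to t. Fixed point.
Alice's winning region = {m, n, o, p, q, r}.

m, n, o, p, q, r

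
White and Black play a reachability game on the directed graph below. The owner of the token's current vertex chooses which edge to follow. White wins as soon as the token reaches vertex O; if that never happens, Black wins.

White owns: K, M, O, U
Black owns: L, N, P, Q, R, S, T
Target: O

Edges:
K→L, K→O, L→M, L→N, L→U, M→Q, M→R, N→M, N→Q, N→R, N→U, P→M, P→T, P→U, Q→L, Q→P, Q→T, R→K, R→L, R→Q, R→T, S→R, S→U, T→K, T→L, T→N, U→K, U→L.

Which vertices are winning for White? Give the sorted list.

A0 = {O}
A1: add {K} — K (White) has K→O.
A2: add {U} — U (White) has U→K.
A3 = A2; e.g. L (Black) can still go to M. Fixed point.
White's winning region = {K, O, U}.

K, O, U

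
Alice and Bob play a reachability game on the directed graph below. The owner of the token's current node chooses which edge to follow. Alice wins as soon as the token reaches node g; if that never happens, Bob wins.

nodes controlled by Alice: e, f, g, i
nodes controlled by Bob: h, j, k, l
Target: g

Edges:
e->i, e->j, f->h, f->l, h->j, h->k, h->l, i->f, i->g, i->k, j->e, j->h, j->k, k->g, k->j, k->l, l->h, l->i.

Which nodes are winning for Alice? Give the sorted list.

e, g, i

A0 = {g}
A1: add {i} — i (Alice) has i→g.
A2: add {e} — e (Alice) has e→i.
A3 = A2; e.g. f (Alice) has no edge into A2. Fixed point.
Alice's winning region = {e, g, i}.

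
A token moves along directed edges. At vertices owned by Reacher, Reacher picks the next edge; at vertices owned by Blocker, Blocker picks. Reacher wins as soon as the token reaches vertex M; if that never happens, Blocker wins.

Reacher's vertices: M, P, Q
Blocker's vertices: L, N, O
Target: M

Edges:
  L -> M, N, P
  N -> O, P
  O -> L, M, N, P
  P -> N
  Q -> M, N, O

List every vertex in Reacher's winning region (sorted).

A0 = {M}
A1: add {Q} — Q (Reacher) has Q→M.
A2 = A1; e.g. L (Blocker) can still go to N. Fixed point.
Reacher's winning region = {M, Q}.

M, Q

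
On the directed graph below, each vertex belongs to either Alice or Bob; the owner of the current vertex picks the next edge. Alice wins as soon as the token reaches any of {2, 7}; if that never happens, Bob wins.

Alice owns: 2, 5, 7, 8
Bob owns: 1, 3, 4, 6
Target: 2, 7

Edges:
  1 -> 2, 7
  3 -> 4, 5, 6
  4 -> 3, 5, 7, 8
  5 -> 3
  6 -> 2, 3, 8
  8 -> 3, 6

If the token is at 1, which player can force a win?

Alice

A0 = {2, 7}
A1: add {1} — 1 (Bob): all of {2, 7} already in.
A2 = A1; e.g. 3 (Bob) can still go to 4. Fixed point.
1 ∈ A1, so Alice can force the target.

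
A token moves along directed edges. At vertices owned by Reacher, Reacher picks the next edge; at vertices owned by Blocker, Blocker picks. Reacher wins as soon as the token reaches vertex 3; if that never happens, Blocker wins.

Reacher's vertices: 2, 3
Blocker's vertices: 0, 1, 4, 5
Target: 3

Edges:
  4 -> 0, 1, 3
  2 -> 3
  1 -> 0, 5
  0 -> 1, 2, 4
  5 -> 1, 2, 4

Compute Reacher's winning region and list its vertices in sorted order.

2, 3

A0 = {3}
A1: add {2} — 2 (Reacher) has 2→3.
A2 = A1; e.g. 0 (Blocker) can still go to 1. Fixed point.
Reacher's winning region = {2, 3}.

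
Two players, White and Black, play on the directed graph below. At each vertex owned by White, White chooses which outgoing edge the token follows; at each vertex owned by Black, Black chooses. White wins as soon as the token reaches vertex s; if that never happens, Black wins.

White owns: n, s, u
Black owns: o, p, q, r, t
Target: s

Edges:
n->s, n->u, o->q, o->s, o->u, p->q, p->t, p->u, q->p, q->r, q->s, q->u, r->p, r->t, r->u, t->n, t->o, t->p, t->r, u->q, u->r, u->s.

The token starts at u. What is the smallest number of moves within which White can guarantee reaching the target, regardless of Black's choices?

1

A0 = {s}
A1: add {n, u} — n (White) has n→s; u (White) has u→s.
A2 = A1; e.g. o (Black) can still go to q. Fixed point.
u enters the attractor at level 1, so White can force the target in 1 move from there.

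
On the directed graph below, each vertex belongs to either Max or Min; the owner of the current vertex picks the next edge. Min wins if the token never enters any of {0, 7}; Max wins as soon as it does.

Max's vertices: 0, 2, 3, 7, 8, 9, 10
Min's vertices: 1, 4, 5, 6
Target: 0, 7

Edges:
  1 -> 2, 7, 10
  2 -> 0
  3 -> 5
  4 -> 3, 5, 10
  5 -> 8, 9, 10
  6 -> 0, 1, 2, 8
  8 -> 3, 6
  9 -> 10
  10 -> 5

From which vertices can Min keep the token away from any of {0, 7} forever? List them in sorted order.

A0 = {0, 7}
A1: add {2} — 2 (Max) has 2→0.
A2 = A1; e.g. 1 (Min) can still go to 10. Fixed point.
Max's attractor = {0, 2, 7}; Min avoids the target exactly from the complement.

1, 3, 4, 5, 6, 8, 9, 10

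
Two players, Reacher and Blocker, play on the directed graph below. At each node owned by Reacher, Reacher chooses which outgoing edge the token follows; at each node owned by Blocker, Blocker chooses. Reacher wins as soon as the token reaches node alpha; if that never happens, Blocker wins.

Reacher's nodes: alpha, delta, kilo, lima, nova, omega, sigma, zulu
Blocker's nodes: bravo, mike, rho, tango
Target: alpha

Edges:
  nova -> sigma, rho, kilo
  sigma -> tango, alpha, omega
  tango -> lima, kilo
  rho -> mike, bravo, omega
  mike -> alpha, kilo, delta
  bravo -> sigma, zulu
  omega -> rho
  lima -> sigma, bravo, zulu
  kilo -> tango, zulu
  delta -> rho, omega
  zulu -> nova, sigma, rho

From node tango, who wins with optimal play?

A0 = {alpha}
A1: add {sigma} — sigma (Reacher) has sigma→alpha.
A2: add {lima, nova, zulu} — nova (Reacher) has nova→sigma; lima (Reacher) has lima→sigma; zulu (Reacher) has zulu→sigma.
A3: add {bravo, kilo} — bravo (Blocker): all of {sigma, zulu} already in; kilo (Reacher) has kilo→zulu.
A4: add {tango} — tango (Blocker): all of {lima, kilo} already in.
A5 = A4; e.g. rho (Blocker) can still go to mike. Fixed point.
tango ∈ A4, so Reacher can force the target.

Reacher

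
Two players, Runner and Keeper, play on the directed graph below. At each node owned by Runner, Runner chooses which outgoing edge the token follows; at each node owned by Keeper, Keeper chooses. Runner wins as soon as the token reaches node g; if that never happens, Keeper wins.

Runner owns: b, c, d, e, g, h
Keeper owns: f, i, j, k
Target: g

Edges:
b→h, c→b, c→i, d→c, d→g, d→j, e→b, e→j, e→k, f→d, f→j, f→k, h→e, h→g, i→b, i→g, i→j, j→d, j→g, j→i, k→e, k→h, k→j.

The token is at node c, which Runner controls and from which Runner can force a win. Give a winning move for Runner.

b

A0 = {g}
A1: add {d, h} — d (Runner) has d→g; h (Runner) has h→g.
A2: add {b} — b (Runner) has b→h.
A3: add {c, e} — c (Runner) has c→b; e (Runner) has e→b.
A4 = A3; e.g. f (Keeper) can still go to j. Fixed point.
From c, successor b is in the attractor (rank 2); the other successor i is not.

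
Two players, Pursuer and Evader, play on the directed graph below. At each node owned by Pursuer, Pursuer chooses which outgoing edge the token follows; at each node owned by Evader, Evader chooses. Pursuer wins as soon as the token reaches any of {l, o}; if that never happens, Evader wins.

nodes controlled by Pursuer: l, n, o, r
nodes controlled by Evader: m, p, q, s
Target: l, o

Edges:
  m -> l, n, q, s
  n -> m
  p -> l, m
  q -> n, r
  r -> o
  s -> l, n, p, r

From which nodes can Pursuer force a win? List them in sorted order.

l, o, r

A0 = {l, o}
A1: add {r} — r (Pursuer) has r→o.
A2 = A1; e.g. m (Evader) can still go to n. Fixed point.
Pursuer's winning region = {l, o, r}.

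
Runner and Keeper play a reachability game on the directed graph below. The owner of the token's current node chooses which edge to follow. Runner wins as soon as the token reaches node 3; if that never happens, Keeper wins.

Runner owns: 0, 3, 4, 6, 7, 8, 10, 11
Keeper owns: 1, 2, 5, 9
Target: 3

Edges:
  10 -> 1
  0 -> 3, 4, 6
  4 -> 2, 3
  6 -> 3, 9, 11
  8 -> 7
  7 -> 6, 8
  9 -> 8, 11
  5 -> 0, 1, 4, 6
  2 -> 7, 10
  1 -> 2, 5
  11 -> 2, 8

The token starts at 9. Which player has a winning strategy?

A0 = {3}
A1: add {0, 4, 6} — 0 (Runner) has 0→3; 4 (Runner) has 4→3; 6 (Runner) has 6→3.
A2: add {7} — 7 (Runner) has 7→6.
A3: add {8} — 8 (Runner) has 8→7.
A4: add {11} — 11 (Runner) has 11→8.
A5: add {9} — 9 (Keeper): all of {8, 11} already in.
A6 = A5; e.g. 1 (Keeper) can still go to 2. Fixed point.
9 ∈ A5, so Runner can force the target.

Runner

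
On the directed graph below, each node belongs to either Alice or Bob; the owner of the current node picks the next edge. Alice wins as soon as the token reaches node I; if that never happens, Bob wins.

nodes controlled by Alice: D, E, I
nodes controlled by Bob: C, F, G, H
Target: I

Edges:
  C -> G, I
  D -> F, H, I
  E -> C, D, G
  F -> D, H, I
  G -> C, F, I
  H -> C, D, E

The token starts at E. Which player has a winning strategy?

Alice

A0 = {I}
A1: add {D} — D (Alice) has D→I.
A2: add {E} — E (Alice) has E→D.
A3 = A2; e.g. C (Bob) can still go to G. Fixed point.
E ∈ A2, so Alice can force the target.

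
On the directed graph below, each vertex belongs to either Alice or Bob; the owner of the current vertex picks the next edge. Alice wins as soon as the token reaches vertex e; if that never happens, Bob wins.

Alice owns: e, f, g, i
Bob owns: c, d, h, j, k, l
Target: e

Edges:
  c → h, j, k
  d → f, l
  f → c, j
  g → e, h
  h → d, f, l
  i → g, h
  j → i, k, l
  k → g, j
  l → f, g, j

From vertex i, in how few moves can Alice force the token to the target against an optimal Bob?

A0 = {e}
A1: add {g} — g (Alice) has g→e.
A2: add {i} — i (Alice) has i→g.
A3 = A2; e.g. c (Bob) can still go to h. Fixed point.
i enters the attractor at level 2, so Alice can force the target in 2 moves from there.

2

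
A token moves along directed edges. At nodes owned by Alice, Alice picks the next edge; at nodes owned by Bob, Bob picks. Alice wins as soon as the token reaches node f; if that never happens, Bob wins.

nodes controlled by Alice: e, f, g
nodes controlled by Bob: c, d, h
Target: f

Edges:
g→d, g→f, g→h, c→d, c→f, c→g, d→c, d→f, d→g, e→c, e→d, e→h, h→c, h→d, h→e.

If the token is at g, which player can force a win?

Alice

A0 = {f}
A1: add {g} — g (Alice) has g→f.
A2 = A1; e.g. c (Bob) can still go to d. Fixed point.
g ∈ A1, so Alice can force the target.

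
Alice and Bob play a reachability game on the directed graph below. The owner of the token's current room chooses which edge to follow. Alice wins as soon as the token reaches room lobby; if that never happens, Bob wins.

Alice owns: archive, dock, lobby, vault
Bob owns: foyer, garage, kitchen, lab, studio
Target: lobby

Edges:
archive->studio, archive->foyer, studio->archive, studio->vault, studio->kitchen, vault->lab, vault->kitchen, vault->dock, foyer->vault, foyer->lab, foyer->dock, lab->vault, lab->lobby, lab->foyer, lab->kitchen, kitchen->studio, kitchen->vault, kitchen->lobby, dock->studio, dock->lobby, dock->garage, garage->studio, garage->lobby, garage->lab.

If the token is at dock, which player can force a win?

Alice

A0 = {lobby}
A1: add {dock} — dock (Alice) has dock→lobby.
dock ∈ A1, so Alice can force the target.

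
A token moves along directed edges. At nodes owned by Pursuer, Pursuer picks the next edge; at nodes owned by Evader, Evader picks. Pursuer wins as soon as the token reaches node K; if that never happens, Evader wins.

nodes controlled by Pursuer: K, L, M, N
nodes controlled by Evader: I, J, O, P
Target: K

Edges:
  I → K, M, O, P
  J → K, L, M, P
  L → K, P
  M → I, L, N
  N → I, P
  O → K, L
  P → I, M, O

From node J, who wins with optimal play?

Evader

A0 = {K}
A1: add {L} — L (Pursuer) has L→K.
A2: add {M, O} — M (Pursuer) has M→L; O (Evader): all of {K, L} already in.
A3 = A2; e.g. I (Evader) can still go to P. Fixed point.
J never enters the attractor, so Evader can avoid the target forever.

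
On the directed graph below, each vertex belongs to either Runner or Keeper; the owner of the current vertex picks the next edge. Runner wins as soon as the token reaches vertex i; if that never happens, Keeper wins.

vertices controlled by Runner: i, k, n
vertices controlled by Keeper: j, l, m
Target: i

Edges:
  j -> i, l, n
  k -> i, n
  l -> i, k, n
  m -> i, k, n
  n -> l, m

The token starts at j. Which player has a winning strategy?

A0 = {i}
A1: add {k} — k (Runner) has k→i.
A2 = A1; e.g. j (Keeper) can still go to l. Fixed point.
j never enters the attractor, so Keeper can avoid the target forever.

Keeper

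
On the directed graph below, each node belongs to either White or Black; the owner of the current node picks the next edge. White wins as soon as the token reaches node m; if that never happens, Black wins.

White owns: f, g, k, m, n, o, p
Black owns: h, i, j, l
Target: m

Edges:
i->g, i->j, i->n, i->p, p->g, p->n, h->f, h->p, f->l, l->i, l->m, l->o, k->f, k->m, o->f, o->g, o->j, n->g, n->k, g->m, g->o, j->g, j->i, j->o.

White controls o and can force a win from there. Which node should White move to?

A0 = {m}
A1: add {g, k} — g (White) has g→m; k (White) has k→m.
A2: add {n, o, p} — n (White) has n→g; o (White) has o→g; p (White) has p→g.
A3 = A2; e.g. f (White) has no edge into A2. Fixed point.
From o, successor g is in the attractor (rank 1); the other successors f, j are not.

g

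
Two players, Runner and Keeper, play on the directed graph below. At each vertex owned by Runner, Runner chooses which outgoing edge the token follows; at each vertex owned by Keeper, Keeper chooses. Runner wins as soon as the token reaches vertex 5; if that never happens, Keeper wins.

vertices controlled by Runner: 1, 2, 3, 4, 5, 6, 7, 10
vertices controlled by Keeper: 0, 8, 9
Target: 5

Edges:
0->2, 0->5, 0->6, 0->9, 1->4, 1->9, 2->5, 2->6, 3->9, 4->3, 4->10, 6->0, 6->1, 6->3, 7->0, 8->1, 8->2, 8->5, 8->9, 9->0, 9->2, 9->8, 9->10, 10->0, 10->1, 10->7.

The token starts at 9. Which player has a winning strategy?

A0 = {5}
A1: add {2} — 2 (Runner) has 2→5.
A2 = A1; e.g. 0 (Keeper) can still go to 6. Fixed point.
9 never enters the attractor, so Keeper can avoid the target forever.

Keeper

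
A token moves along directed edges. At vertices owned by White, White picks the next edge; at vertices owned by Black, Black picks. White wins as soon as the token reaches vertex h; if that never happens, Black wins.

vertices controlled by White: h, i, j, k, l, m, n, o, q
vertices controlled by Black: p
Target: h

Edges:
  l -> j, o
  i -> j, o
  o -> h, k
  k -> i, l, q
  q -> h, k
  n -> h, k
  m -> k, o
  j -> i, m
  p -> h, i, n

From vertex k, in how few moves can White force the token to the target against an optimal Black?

A0 = {h}
A1: add {n, o, q} — n (White) has n→h; o (White) has o→h; q (White) has q→h.
A2: add {i, k, l, m} — i (White) has i→o; k (White) has k→q; l (White) has l→o; m (White) has m→o.
k enters the attractor at level 2, so White can force the target in 2 moves from there.

2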